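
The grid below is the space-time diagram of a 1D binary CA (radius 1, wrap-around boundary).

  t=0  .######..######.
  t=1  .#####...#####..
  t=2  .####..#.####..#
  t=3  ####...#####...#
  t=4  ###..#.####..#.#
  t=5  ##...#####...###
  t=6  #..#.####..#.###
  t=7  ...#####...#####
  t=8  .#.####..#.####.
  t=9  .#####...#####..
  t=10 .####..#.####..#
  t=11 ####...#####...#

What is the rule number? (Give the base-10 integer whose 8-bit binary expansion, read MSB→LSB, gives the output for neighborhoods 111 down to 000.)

173

  ### -> #   bit 7 = 1  t=0,i=2
  ##. -> .   bit 6 = 0  t=0,i=6
  #.# -> #   bit 5 = 1  t=2,i=0
  #.. -> .   bit 4 = 0  t=0,i=7
  .## -> #   bit 3 = 1  t=0,i=1
  .#. -> #   bit 2 = 1  t=2,i=7
  ..# -> .   bit 1 = 0  t=0,i=0
  ... -> #   bit 0 = 1  t=1,i=7
  bits 10101101 = 173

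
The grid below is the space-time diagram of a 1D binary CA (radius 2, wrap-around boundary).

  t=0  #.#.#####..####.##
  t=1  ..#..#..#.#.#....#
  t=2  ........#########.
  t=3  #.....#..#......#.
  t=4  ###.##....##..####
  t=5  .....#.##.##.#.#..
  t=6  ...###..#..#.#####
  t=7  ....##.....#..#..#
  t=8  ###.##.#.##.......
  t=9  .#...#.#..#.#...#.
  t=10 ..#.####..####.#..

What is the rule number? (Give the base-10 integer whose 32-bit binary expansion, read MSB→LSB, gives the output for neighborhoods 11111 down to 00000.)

  ##### -> .   bit 31 = 0  t=0,i=6
  ####. -> .   bit 30 = 0  t=0,i=7
  ###.# -> .   bit 29 = 0  t=0,i=0
  ###.. -> #   bit 28 = 1  t=0,i=8
  ##.## -> .   bit 27 = 0  t=0,i=15
  ##.#. -> .   bit 26 = 0  t=0,i=1
  ##..# -> .   bit 25 = 0  t=0,i=9
  ##... -> .   bit 24 = 0  t=2,i=17
  #.### -> .   bit 23 = 0  t=0,i=4
  #.##. -> .   bit 22 = 0  t=4,i=4
  #.#.# -> #   bit 21 = 1  t=0,i=2
  #.#.. -> #   bit 20 = 1  t=1,i=12
  #..## -> #   bit 19 = 1  t=0,i=10
  #..#. -> .   bit 18 = 0  t=1,i=1
  #...# -> .   bit 17 = 0  t=6,i=1
  #.... -> #   bit 16 = 1  t=1,i=14
  .#### -> #   bit 15 = 1  t=0,i=5
  .###. -> #   bit 14 = 1  t=0,i=17
  .##.# -> #   bit 13 = 1  t=5,i=8
  .##.. -> #   bit 12 = 1  t=4,i=5
  .#.## -> .   bit 11 = 0  t=0,i=3
  .#.#. -> #   bit 10 = 1  t=1,i=9
  .#..# -> .   bit 9 = 0  t=1,i=0
  .#... -> #   bit 8 = 1  t=1,i=13
  ..### -> .   bit 7 = 0  t=0,i=11
  ..##. -> #   bit 6 = 1  t=4,i=10
  ..#.# -> #   bit 5 = 1  t=1,i=8
  ..#.. -> .   bit 4 = 0  t=1,i=2
  ...## -> .   bit 3 = 0  t=2,i=7
  ...#. -> #   bit 2 = 1  t=1,i=16
  ....# -> #   bit 1 = 1  t=1,i=15
  ..... -> .   bit 0 = 0  t=2,i=1
  bits 00010000001110011111010101100110 = 272233830

272233830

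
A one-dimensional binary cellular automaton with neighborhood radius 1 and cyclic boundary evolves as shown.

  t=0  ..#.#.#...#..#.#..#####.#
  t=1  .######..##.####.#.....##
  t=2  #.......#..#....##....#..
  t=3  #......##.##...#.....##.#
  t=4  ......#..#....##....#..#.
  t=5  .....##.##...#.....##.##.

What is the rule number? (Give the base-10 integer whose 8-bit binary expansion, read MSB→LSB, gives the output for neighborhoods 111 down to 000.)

38

  ###|.  b7=0 t=0,i=19
  ##.|.  b6=0 t=0,i=22
  #.#|#  b5=1 t=0,i=3
  #..|.  b4=0 t=0,i=0
  .##|.  b3=0 t=0,i=18
  .#.|#  b2=1 t=0,i=2
  ..#|#  b1=1 t=0,i=1
  ...|.  b0=0 t=0,i=8
  bits 00100110 = 38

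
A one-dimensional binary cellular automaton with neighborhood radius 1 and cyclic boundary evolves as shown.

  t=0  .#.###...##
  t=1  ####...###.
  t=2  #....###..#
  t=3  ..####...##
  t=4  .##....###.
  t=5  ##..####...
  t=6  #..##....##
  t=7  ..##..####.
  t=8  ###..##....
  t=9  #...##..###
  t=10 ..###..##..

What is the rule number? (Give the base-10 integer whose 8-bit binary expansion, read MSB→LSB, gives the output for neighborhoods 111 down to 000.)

47

  ###|.  b7=0 t=0,i=4
  ##.|.  b6=0 t=0,i=5
  #.#|#  b5=1 t=0,i=0
  #..|.  b4=0 t=0,i=6
  .##|#  b3=1 t=0,i=3
  .#.|#  b2=1 t=0,i=1
  ..#|#  b1=1 t=0,i=8
  ...|#  b0=1 t=0,i=7
  bits 00101111 = 47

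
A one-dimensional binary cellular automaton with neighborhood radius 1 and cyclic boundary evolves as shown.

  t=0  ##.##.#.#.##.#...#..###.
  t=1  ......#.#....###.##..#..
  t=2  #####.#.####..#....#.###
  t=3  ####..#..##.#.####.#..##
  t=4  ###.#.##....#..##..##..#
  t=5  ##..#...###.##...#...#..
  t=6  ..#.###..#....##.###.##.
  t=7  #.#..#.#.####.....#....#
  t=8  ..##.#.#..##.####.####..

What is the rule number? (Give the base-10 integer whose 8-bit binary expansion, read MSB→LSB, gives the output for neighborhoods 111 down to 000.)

  [7] ### => #  t=0,i=21
  [6] ##. => .  t=0,i=1
  [5] #.# => .  t=0,i=2
  [4] #.. => #  t=0,i=14
  [3] .## => .  t=0,i=0
  [2] .#. => #  t=0,i=6
  [1] ..# => .  t=0,i=16
  [0] ... => #  t=0,i=15
  bits 10010101 = 149

149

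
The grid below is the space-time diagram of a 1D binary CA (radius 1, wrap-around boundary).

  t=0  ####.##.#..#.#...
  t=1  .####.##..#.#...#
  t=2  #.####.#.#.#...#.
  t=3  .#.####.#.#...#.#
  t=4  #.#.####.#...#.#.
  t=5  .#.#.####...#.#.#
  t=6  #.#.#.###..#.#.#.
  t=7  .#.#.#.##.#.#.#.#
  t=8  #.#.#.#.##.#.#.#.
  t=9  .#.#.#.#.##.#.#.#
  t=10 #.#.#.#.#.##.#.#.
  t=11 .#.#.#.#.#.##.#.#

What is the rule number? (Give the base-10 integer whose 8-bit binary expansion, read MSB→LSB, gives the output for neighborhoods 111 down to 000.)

226

  [7] ### => #  t=0,i=1
  [6] ##. => #  t=0,i=3
  [5] #.# => #  t=0,i=4
  [4] #.. => .  t=0,i=9
  [3] .## => .  t=0,i=0
  [2] .#. => .  t=0,i=8
  [1] ..# => #  t=0,i=10
  [0] ... => .  t=0,i=15
  bits 11100010 = 226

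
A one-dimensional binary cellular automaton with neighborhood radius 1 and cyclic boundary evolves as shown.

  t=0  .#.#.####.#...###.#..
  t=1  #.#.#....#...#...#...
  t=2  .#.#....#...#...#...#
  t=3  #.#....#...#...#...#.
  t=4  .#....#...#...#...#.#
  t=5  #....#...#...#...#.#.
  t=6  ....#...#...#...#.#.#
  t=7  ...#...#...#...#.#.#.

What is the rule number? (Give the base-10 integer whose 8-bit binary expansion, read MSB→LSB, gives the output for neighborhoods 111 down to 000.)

34

  [7] ### => .  t=0,i=6
  [6] ##. => .  t=0,i=8
  [5] #.# => #  t=0,i=2
  [4] #.. => .  t=0,i=11
  [3] .## => .  t=0,i=5
  [2] .#. => .  t=0,i=1
  [1] ..# => #  t=0,i=0
  [0] ... => .  t=0,i=12
  bits 00100010 = 34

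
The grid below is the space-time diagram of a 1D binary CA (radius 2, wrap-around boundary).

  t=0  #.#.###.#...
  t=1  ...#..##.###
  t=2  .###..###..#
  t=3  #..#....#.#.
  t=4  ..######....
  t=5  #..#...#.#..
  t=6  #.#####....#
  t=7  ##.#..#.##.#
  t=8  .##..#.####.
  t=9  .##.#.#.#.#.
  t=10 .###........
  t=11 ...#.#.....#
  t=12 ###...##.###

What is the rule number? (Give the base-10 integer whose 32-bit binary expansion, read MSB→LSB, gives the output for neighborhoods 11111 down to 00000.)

1011333462

  nb #####: next=.  (t=4,i=4, bit31=0)
  nb ####.: next=.  (t=4,i=6, bit30=0)
  nb ###.#: next=#  (t=0,i=6, bit29=1)
  nb ###..: next=#  (t=1,i=11, bit28=1)
  nb ##.##: next=#  (t=1,i=8, bit27=1)
  nb ##.#.: next=#  (t=0,i=7, bit26=1)
  nb ##..#: next=.  (t=2,i=4, bit25=0)
  nb ##...: next=.  (t=1,i=0, bit24=0)
  nb #.###: next=.  (t=0,i=4, bit23=0)
  nb #.##.: next=#  (t=7,i=8, bit22=1)
  nb #.#.#: next=.  (t=0,i=2, bit21=0)
  nb #.#..: next=.  (t=0,i=8, bit20=0)
  nb #..##: next=.  (t=1,i=5, bit19=0)
  nb #..#.: next=#  (t=2,i=10, bit18=1)
  nb #...#: next=#  (t=0,i=10, bit17=1)
  nb #....: next=#  (t=3,i=5, bit16=1)
  nb .####: next=#  (t=4,i=3, bit15=1)
  nb .###.: next=.  (t=0,i=5, bit14=0)
  nb .##.#: next=#  (t=1,i=7, bit13=1)
  nb .##..: next=#  (t=8,i=2, bit12=1)
  nb .#.##: next=#  (t=0,i=3, bit11=1)
  nb .#.#.: next=.  (t=0,i=1, bit10=0)
  nb .#..#: next=.  (t=1,i=4, bit9=0)
  nb .#...: next=#  (t=0,i=9, bit8=1)
  nb ..###: next=.  (t=2,i=6, bit7=0)
  nb ..##.: next=#  (t=1,i=6, bit6=1)
  nb ..#.#: next=.  (t=0,i=0, bit5=0)
  nb ..#..: next=#  (t=1,i=3, bit4=1)
  nb ...##: next=.  (t=4,i=1, bit3=0)
  nb ...#.: next=#  (t=0,i=11, bit2=1)
  nb ....#: next=#  (t=3,i=6, bit1=1)
  nb .....: next=.  (t=4,i=10, bit0=0)
  bits 00111100010001111011100101010110 = 1011333462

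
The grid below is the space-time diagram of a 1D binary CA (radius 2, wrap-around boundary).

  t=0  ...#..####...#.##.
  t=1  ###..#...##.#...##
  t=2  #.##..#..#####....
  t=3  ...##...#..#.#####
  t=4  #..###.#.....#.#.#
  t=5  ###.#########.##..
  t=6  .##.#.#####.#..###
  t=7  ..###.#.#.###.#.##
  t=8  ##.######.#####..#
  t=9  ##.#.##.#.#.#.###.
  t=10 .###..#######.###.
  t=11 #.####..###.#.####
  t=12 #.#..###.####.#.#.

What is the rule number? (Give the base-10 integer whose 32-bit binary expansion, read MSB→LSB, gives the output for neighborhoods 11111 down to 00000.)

3082384711

  [31] ##### => #  t=1,i=0
  [30] ####. => .  t=0,i=8
  [29] ###.# => #  t=4,i=5
  [28] ###.. => #  t=0,i=9
  [27] ##.## => .  t=5,i=3
  [26] ##.#. => #  t=1,i=11
  [25] ##..# => #  t=1,i=3
  [24] ##... => #  t=0,i=10
  [23] #.### => #  t=3,i=13
  [22] #.##. => .  t=0,i=15
  [21] #.#.# => #  t=4,i=15
  [20] #.#.. => #  t=1,i=12
  [19] #..## => #  t=0,i=5
  [18] #..#. => .  t=1,i=4
  [17] #...# => .  t=0,i=11
  [16] #.... => #  t=0,i=0
  [15] .#### => .  t=0,i=7
  [14] .###. => #  t=4,i=4
  [13] .##.# => #  t=1,i=10
  [12] .##.. => #  t=0,i=16
  [11] .#.## => .  t=0,i=14
  [10] .#.#. => #  t=4,i=14
  [9] .#..# => .  t=0,i=4
  [8] .#... => #  t=1,i=6
  [7] ..### => .  t=0,i=6
  [6] ..##. => #  t=1,i=9
  [5] ..#.# => .  t=0,i=13
  [4] ..#.. => .  t=0,i=3
  [3] ...## => .  t=1,i=8
  [2] ...#. => #  t=0,i=2
  [1] ....# => #  t=0,i=1
  [0] ..... => #  t=4,i=10
  bits 10110111101110010111010101000111 = 3082384711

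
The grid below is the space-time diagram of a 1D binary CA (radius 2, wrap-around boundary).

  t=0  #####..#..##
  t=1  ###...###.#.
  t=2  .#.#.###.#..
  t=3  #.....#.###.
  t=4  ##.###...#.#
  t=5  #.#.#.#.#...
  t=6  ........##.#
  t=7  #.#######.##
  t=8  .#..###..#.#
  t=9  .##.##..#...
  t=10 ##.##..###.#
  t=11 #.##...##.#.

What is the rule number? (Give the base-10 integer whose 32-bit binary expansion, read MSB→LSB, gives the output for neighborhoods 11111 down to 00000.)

2371109855

  #####|#  b31=1 t=0,i=0
  ####.|.  b30=0 t=0,i=3
  ###.#|.  b29=0 t=1,i=8
  ###..|.  b28=0 t=0,i=4
  ##.##|#  b27=1 t=4,i=2
  ##.#.|#  b26=1 t=1,i=9
  ##..#|.  b25=0 t=0,i=5
  ##...|#  b24=1 t=1,i=3
  #.###|.  b23=0 t=1,i=0
  #.##.|#  b22=1 t=9,i=4
  #.#.#|.  b21=0 t=1,i=10
  #.#..|#  b20=1 t=2,i=9
  #..##|.  b19=0 t=0,i=9
  #..#.|#  b18=1 t=0,i=6
  #...#|.  b17=0 t=1,i=4
  #....|.  b16=0 t=3,i=2
  .####|.  b15=0 t=0,i=11
  .###.|#  b14=1 t=1,i=1
  .##.#|.  b13=0 t=6,i=9
  .##..|.  b12=0 t=9,i=5
  .#.##|.  b11=0 t=1,i=11
  .#.#.|.  b10=0 t=2,i=2
  .#..#|#  b9=1 t=0,i=8
  .#...|#  b8=1 t=2,i=10
  ..###|#  b7=1 t=0,i=10
  ..##.|#  b6=1 t=6,i=8
  ..#.#|.  b5=0 t=2,i=1
  ..#..|#  b4=1 t=0,i=7
  ...##|#  b3=1 t=1,i=5
  ...#.|#  b2=1 t=2,i=0
  ....#|#  b1=1 t=3,i=4
  .....|#  b0=1 t=3,i=3
  bits 10001101010101000100001111011111 = 2371109855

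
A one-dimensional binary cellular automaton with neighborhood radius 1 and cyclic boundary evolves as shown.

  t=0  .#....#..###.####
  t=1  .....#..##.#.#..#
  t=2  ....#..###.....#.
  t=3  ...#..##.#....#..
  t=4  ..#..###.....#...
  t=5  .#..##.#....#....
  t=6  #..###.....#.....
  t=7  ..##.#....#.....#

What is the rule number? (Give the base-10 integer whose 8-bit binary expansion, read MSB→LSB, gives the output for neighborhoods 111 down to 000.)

74

  ### -> .   bit 7 = 0  t=0,i=10
  ##. -> #   bit 6 = 1  t=0,i=11
  #.# -> .   bit 5 = 0  t=0,i=0
  #.. -> .   bit 4 = 0  t=0,i=2
  .## -> #   bit 3 = 1  t=0,i=9
  .#. -> .   bit 2 = 0  t=0,i=1
  ..# -> #   bit 1 = 1  t=0,i=5
  ... -> .   bit 0 = 0  t=0,i=3
  bits 01001010 = 74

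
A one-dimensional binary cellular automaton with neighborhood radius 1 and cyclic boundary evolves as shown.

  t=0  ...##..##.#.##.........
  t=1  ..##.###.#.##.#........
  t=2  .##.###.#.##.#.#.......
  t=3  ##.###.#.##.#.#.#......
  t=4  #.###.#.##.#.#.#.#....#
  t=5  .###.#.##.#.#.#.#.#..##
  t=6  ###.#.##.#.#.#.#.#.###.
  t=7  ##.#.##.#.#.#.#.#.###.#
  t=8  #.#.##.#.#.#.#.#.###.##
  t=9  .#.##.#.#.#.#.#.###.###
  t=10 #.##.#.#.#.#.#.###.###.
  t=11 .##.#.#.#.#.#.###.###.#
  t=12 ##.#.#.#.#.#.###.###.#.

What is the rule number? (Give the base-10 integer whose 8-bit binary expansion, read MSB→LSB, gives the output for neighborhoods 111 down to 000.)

  [7] ### => #  t=1,i=6
  [6] ##. => .  t=0,i=4
  [5] #.# => #  t=0,i=9
  [4] #.. => #  t=0,i=5
  [3] .## => #  t=0,i=3
  [2] .#. => .  t=0,i=10
  [1] ..# => #  t=0,i=2
  [0] ... => .  t=0,i=0
  bits 10111010 = 186

186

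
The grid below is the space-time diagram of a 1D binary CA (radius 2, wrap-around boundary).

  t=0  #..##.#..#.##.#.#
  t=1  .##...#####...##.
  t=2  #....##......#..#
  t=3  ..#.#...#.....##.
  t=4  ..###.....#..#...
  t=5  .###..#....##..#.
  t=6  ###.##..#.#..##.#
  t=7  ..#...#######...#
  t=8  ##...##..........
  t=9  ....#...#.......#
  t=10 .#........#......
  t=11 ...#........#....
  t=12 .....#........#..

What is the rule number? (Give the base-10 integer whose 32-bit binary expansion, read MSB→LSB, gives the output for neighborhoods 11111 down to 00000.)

  ##### -> .   bit 31 = 0  t=1,i=8
  ####. -> .   bit 30 = 0  t=1,i=9
  ###.# -> #   bit 29 = 1  t=6,i=2
  ###.. -> .   bit 28 = 0  t=1,i=10
  ##.## -> .   bit 27 = 0  t=6,i=3
  ##.#. -> .   bit 26 = 0  t=0,i=5
  ##..# -> #   bit 25 = 1  t=0,i=1
  ##... -> .   bit 24 = 0  t=1,i=3
  #.### -> #   bit 23 = 1  t=6,i=16
  #.##. -> .   bit 22 = 0  t=0,i=11
  #.#.# -> #   bit 21 = 1  t=0,i=14
  #.#.. -> #   bit 20 = 1  t=0,i=6
  #..## -> #   bit 19 = 1  t=0,i=2
  #..#. -> #   bit 18 = 1  t=0,i=8
  #...# -> .   bit 17 = 0  t=1,i=4
  #.... -> #   bit 16 = 1  t=2,i=2
  .#### -> .   bit 15 = 0  t=1,i=7
  .###. -> #   bit 14 = 1  t=4,i=3
  .##.# -> .   bit 13 = 0  t=0,i=4
  .##.. -> .   bit 12 = 0  t=0,i=0
  .#.## -> #   bit 11 = 1  t=0,i=10
  .#.#. -> #   bit 10 = 1  t=3,i=3
  .#..# -> #   bit 9 = 1  t=0,i=7
  .#... -> .   bit 8 = 0  t=3,i=5
  ..### -> #   bit 7 = 1  t=1,i=6
  ..##. -> .   bit 6 = 0  t=0,i=3
  ..#.# -> #   bit 5 = 1  t=0,i=9
  ..#.. -> .   bit 4 = 0  t=2,i=13
  ...## -> #   bit 3 = 1  t=1,i=5
  ...#. -> .   bit 2 = 0  t=2,i=12
  ....# -> .   bit 1 = 0  t=2,i=3
  ..... -> .   bit 0 = 0  t=2,i=9
  bits 00100010101111010100111010101000 = 582831784

582831784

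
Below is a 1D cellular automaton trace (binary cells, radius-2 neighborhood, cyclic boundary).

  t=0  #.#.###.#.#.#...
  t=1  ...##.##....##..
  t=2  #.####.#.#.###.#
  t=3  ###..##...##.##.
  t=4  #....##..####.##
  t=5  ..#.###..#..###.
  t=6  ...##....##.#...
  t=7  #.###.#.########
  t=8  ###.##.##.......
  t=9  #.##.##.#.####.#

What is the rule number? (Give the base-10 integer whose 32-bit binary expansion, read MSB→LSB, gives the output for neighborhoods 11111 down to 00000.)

  ##### -> .   bit 31 = 0  t=7,i=10
  ####. -> .   bit 30 = 0  t=2,i=4
  ###.# -> #   bit 29 = 1  t=0,i=6
  ###.. -> .   bit 28 = 0  t=3,i=2
  ##.## -> #   bit 27 = 1  t=1,i=5
  ##.#. -> #   bit 26 = 1  t=0,i=7
  ##..# -> .   bit 25 = 0  t=3,i=3
  ##... -> .   bit 24 = 0  t=1,i=8
  #.### -> #   bit 23 = 1  t=0,i=4
  #.##. -> .   bit 22 = 0  t=1,i=6
  #.#.# -> .   bit 21 = 0  t=0,i=2
  #.#.. -> #   bit 20 = 1  t=0,i=12
  #..## -> .   bit 19 = 0  t=3,i=4
  #..#. -> .   bit 18 = 0  t=5,i=8
  #...# -> .   bit 17 = 0  t=0,i=14
  #.... -> #   bit 16 = 1  t=1,i=9
  .#### -> .   bit 15 = 0  t=2,i=3
  .###. -> .   bit 14 = 0  t=0,i=5
  .##.# -> #   bit 13 = 1  t=1,i=4
  .##.. -> #   bit 12 = 1  t=1,i=7
  .#.## -> #   bit 11 = 1  t=0,i=3
  .#.#. -> .   bit 10 = 0  t=0,i=1
  .#..# -> #   bit 9 = 1  t=5,i=10
  .#... -> #   bit 8 = 1  t=0,i=13
  ..### -> #   bit 7 = 1  t=4,i=9
  ..##. -> #   bit 6 = 1  t=1,i=3
  ..#.# -> .   bit 5 = 0  t=0,i=0
  ..#.. -> #   bit 4 = 1  t=5,i=9
  ...## -> #   bit 3 = 1  t=1,i=2
  ...#. -> .   bit 2 = 0  t=0,i=15
  ....# -> .   bit 1 = 0  t=1,i=1
  ..... -> #   bit 0 = 1  t=1,i=0
  bits 00101100100100010011101111011001 = 747715545

747715545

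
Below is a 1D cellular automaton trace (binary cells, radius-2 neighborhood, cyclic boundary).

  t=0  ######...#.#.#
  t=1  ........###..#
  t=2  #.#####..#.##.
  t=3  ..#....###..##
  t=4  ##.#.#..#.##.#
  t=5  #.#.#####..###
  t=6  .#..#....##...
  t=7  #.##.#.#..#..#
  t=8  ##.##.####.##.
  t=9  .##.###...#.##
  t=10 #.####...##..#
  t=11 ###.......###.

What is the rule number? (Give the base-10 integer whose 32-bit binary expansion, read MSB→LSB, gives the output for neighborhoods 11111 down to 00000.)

245135143

  nb #####: next=.  (t=0,i=1, bit31=0)
  nb ####.: next=.  (t=0,i=4, bit30=0)
  nb ###.#: next=.  (t=4,i=1, bit29=0)
  nb ###..: next=.  (t=0,i=5, bit28=0)
  nb ##.##: next=#  (t=4,i=12, bit27=1)
  nb ##.#.: next=#  (t=2,i=13, bit26=1)
  nb ##..#: next=#  (t=1,i=11, bit25=1)
  nb ##...: next=.  (t=0,i=6, bit24=0)
  nb #.###: next=#  (t=0,i=13, bit23=1)
  nb #.##.: next=.  (t=2,i=11, bit22=0)
  nb #.#.#: next=.  (t=0,i=11, bit21=0)
  nb #.#..: next=#  (t=4,i=5, bit20=1)
  nb #..##: next=#  (t=3,i=11, bit19=1)
  nb #..#.: next=#  (t=1,i=12, bit18=1)
  nb #...#: next=.  (t=0,i=7, bit17=0)
  nb #....: next=.  (t=1,i=1, bit16=0)
  nb .####: next=.  (t=0,i=0, bit15=0)
  nb .###.: next=#  (t=1,i=9, bit14=1)
  nb .##.#: next=#  (t=2,i=12, bit13=1)
  nb .##..: next=#  (t=3,i=13, bit12=1)
  nb .#.##: next=.  (t=0,i=12, bit11=0)
  nb .#.#.: next=#  (t=0,i=10, bit10=1)
  nb .#..#: next=#  (t=4,i=6, bit9=1)
  nb .#...: next=#  (t=1,i=0, bit8=1)
  nb ..###: next=.  (t=1,i=8, bit7=0)
  nb ..##.: next=.  (t=3,i=12, bit6=0)
  nb ..#.#: next=#  (t=0,i=9, bit5=1)
  nb ..#..: next=.  (t=1,i=13, bit4=0)
  nb ...##: next=.  (t=1,i=7, bit3=0)
  nb ...#.: next=#  (t=0,i=8, bit2=1)
  nb ....#: next=#  (t=1,i=6, bit1=1)
  nb .....: next=#  (t=1,i=2, bit0=1)
  bits 00001110100111000111011100100111 = 245135143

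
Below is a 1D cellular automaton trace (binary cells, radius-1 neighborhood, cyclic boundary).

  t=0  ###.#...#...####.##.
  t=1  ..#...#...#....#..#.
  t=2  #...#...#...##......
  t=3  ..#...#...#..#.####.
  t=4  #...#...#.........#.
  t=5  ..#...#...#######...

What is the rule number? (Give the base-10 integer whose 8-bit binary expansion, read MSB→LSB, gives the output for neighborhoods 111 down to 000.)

65

  nb ###: next=.  (t=0,i=1, bit7=0)
  nb ##.: next=#  (t=0,i=2, bit6=1)
  nb #.#: next=.  (t=0,i=3, bit5=0)
  nb #..: next=.  (t=0,i=5, bit4=0)
  nb .##: next=.  (t=0,i=0, bit3=0)
  nb .#.: next=.  (t=0,i=4, bit2=0)
  nb ..#: next=.  (t=0,i=7, bit1=0)
  nb ...: next=#  (t=0,i=6, bit0=1)
  bits 01000001 = 65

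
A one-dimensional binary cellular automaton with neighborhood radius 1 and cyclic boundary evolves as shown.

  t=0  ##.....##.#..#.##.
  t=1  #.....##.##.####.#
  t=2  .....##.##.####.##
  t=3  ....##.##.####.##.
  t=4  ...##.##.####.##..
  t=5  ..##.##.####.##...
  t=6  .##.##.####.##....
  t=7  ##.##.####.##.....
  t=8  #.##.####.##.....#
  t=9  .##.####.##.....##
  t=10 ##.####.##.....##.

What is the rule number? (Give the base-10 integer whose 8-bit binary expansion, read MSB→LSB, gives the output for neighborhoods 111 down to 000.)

174

  nb ###: next=#  (t=1,i=13, bit7=1)
  nb ##.: next=.  (t=0,i=1, bit6=0)
  nb #.#: next=#  (t=0,i=9, bit5=1)
  nb #..: next=.  (t=0,i=2, bit4=0)
  nb .##: next=#  (t=0,i=0, bit3=1)
  nb .#.: next=#  (t=0,i=10, bit2=1)
  nb ..#: next=#  (t=0,i=6, bit1=1)
  nb ...: next=.  (t=0,i=3, bit0=0)
  bits 10101110 = 174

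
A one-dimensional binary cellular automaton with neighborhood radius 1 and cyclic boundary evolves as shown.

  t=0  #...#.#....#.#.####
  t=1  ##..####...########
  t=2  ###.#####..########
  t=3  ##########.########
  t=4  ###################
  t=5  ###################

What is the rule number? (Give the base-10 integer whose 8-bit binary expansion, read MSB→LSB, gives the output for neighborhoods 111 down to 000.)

  nb ###: next=#  (t=0,i=16, bit7=1)
  nb ##.: next=#  (t=0,i=0, bit6=1)
  nb #.#: next=#  (t=0,i=5, bit5=1)
  nb #..: next=#  (t=0,i=1, bit4=1)
  nb .##: next=#  (t=0,i=15, bit3=1)
  nb .#.: next=#  (t=0,i=4, bit2=1)
  nb ..#: next=.  (t=0,i=3, bit1=0)
  nb ...: next=.  (t=0,i=2, bit0=0)
  bits 11111100 = 252

252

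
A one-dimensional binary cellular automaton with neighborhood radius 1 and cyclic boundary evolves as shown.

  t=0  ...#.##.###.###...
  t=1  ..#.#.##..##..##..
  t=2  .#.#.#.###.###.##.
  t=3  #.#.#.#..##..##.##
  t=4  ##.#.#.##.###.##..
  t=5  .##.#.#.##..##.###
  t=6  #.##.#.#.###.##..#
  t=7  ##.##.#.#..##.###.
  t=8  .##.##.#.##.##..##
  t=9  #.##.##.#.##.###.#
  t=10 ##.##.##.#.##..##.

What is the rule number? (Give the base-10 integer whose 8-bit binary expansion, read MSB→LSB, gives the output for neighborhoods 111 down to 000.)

  [7] ### => .  t=0,i=9
  [6] ##. => #  t=0,i=6
  [5] #.# => #  t=0,i=4
  [4] #.. => #  t=0,i=15
  [3] .## => .  t=0,i=5
  [2] .#. => .  t=0,i=3
  [1] ..# => #  t=0,i=2
  [0] ... => .  t=0,i=0
  bits 01110010 = 114

114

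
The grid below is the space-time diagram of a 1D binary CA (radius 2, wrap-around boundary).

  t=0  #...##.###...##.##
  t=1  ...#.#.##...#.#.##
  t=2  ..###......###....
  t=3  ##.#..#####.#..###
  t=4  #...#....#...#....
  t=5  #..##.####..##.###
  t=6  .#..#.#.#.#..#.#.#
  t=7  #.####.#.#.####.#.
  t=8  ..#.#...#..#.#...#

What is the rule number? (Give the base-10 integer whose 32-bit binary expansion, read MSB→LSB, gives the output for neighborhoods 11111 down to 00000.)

  nb #####: next=.  (t=3,i=8, bit31=0)
  nb ####.: next=#  (t=3,i=0, bit30=1)
  nb ###.#: next=.  (t=3,i=1, bit29=0)
  nb ###..: next=.  (t=0,i=0, bit28=0)
  nb ##.##: next=.  (t=0,i=6, bit27=0)
  nb ##.#.: next=.  (t=3,i=2, bit26=0)
  nb ##..#: next=#  (t=5,i=1, bit25=1)
  nb ##...: next=.  (t=0,i=1, bit24=0)
  nb #.###: next=#  (t=0,i=7, bit23=1)
  nb #.##.: next=.  (t=1,i=7, bit22=0)
  nb #.#.#: next=.  (t=1,i=5, bit21=0)
  nb #.#..: next=.  (t=3,i=3, bit20=0)
  nb #..##: next=.  (t=3,i=5, bit19=0)
  nb #..#.: next=#  (t=6,i=3, bit18=1)
  nb #...#: next=.  (t=0,i=2, bit17=0)
  nb #....: next=#  (t=2,i=6, bit16=1)
  nb .####: next=.  (t=3,i=7, bit15=0)
  nb .###.: next=#  (t=0,i=8, bit14=1)
  nb .##.#: next=#  (t=0,i=5, bit13=1)
  nb .##..: next=.  (t=1,i=8, bit12=0)
  nb .#.##: next=.  (t=1,i=6, bit11=0)
  nb .#.#.: next=#  (t=1,i=4, bit10=1)
  nb .#..#: next=#  (t=3,i=4, bit9=1)
  nb .#...: next=.  (t=4,i=1, bit8=0)
  nb ..###: next=.  (t=2,i=2, bit7=0)
  nb ..##.: next=.  (t=0,i=4, bit6=0)
  nb ..#.#: next=#  (t=1,i=3, bit5=1)
  nb ..#..: next=#  (t=4,i=0, bit4=1)
  nb ...##: next=#  (t=0,i=3, bit3=1)
  nb ...#.: next=#  (t=1,i=2, bit2=1)
  nb ....#: next=#  (t=2,i=0, bit1=1)
  nb .....: next=#  (t=2,i=7, bit0=1)
  bits 01000010100001010110011000111111 = 1116038719

1116038719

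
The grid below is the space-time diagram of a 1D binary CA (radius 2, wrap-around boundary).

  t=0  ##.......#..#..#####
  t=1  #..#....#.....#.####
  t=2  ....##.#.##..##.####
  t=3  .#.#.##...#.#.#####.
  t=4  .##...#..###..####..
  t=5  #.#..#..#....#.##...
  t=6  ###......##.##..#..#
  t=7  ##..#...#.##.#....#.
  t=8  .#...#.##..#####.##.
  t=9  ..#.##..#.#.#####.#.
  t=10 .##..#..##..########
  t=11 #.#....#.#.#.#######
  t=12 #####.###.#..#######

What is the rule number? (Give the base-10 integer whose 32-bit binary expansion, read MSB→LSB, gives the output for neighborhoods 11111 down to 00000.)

  nb #####: next=#  (t=0,i=17, bit31=1)
  nb ####.: next=#  (t=0,i=0, bit30=1)
  nb ###.#: next=#  (t=8,i=15, bit29=1)
  nb ###..: next=.  (t=0,i=1, bit28=0)
  nb ##.##: next=#  (t=2,i=15, bit27=1)
  nb ##.#.: next=#  (t=2,i=6, bit26=1)
  nb ##..#: next=.  (t=1,i=1, bit25=0)
  nb ##...: next=.  (t=0,i=2, bit24=0)
  nb #.###: next=#  (t=1,i=16, bit23=1)
  nb #.##.: next=.  (t=2,i=9, bit22=0)
  nb #.#.#: next=.  (t=2,i=7, bit21=0)
  nb #.#..: next=#  (t=5,i=2, bit20=1)
  nb #..##: next=#  (t=0,i=14, bit19=1)
  nb #..#.: next=.  (t=0,i=11, bit18=0)
  nb #...#: next=.  (t=3,i=8, bit17=0)
  nb #....: next=#  (t=0,i=3, bit16=1)
  nb .####: next=#  (t=0,i=16, bit15=1)
  nb .###.: next=.  (t=4,i=10, bit14=0)
  nb .##.#: next=#  (t=2,i=5, bit13=1)
  nb .##..: next=#  (t=2,i=10, bit12=1)
  nb .#.##: next=.  (t=1,i=15, bit11=0)
  nb .#.#.: next=#  (t=3,i=2, bit10=1)
  nb .#..#: next=.  (t=0,i=10, bit9=0)
  nb .#...: next=#  (t=1,i=4, bit8=1)
  nb ..###: next=.  (t=0,i=15, bit7=0)
  nb ..##.: next=.  (t=2,i=4, bit6=0)
  nb ..#.#: next=#  (t=1,i=14, bit5=1)
  nb ..#..: next=.  (t=0,i=9, bit4=0)
  nb ...##: next=#  (t=2,i=3, bit3=1)
  nb ...#.: next=#  (t=0,i=8, bit2=1)
  nb ....#: next=.  (t=0,i=7, bit1=0)
  nb .....: next=.  (t=0,i=4, bit0=0)
  bits 11101100100110011011010100101100 = 3969496364

3969496364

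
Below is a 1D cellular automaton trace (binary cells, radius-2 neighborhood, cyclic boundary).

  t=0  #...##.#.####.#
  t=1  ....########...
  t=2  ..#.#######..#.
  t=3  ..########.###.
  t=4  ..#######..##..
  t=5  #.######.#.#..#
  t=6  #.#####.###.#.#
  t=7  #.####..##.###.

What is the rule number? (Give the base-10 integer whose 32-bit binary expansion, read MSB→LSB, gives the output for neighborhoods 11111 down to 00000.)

  ##### -> #   bit 31 = 1  t=1,i=6
  ####. -> #   bit 30 = 1  t=0,i=11
  ###.# -> .   bit 29 = 0  t=0,i=12
  ###.. -> .   bit 28 = 0  t=1,i=11
  ##.## -> .   bit 27 = 0  t=0,i=13
  ##.#. -> #   bit 26 = 1  t=0,i=6
  ##..# -> #   bit 25 = 1  t=2,i=11
  ##... -> .   bit 24 = 0  t=0,i=1
  #.### -> #   bit 23 = 1  t=0,i=9
  #.##. -> .   bit 22 = 0  t=0,i=14
  #.#.# -> #   bit 21 = 1  t=0,i=7
  #.#.. -> .   bit 20 = 0  t=5,i=11
  #..## -> .   bit 19 = 0  t=4,i=10
  #..#. -> #   bit 18 = 1  t=2,i=12
  #...# -> .   bit 17 = 0  t=0,i=2
  #.... -> #   bit 16 = 1  t=1,i=13
  .#### -> #   bit 15 = 1  t=0,i=10
  .###. -> #   bit 14 = 1  t=3,i=12
  .##.# -> #   bit 13 = 1  t=0,i=5
  .##.. -> .   bit 12 = 0  t=0,i=0
  .#.## -> #   bit 11 = 1  t=0,i=8
  .#.#. -> #   bit 10 = 1  t=5,i=10
  .#..# -> #   bit 9 = 1  t=5,i=12
  .#... -> .   bit 8 = 0  t=2,i=14
  ..### -> #   bit 7 = 1  t=1,i=4
  ..##. -> #   bit 6 = 1  t=0,i=4
  ..#.# -> #   bit 5 = 1  t=2,i=2
  ..#.. -> #   bit 4 = 1  t=2,i=13
  ...## -> .   bit 3 = 0  t=0,i=3
  ...#. -> .   bit 2 = 0  t=2,i=1
  ....# -> #   bit 1 = 1  t=1,i=2
  ..... -> .   bit 0 = 0  t=1,i=0
  bits 11000110101001011110111011110010 = 3332763378

3332763378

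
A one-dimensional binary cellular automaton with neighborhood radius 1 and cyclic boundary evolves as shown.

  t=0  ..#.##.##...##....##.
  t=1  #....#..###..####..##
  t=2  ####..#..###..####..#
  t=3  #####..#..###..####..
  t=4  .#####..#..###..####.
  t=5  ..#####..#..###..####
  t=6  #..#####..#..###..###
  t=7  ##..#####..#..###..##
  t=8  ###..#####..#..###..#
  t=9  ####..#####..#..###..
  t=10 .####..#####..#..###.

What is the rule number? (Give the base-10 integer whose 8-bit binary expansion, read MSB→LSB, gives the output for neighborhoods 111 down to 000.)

209

  ### -> #   bit 7 = 1  t=1,i=9
  ##. -> #   bit 6 = 1  t=0,i=5
  #.# -> .   bit 5 = 0  t=0,i=3
  #.. -> #   bit 4 = 1  t=0,i=9
  .## -> .   bit 3 = 0  t=0,i=4
  .#. -> .   bit 2 = 0  t=0,i=2
  ..# -> .   bit 1 = 0  t=0,i=1
  ... -> #   bit 0 = 1  t=0,i=0
  bits 11010001 = 209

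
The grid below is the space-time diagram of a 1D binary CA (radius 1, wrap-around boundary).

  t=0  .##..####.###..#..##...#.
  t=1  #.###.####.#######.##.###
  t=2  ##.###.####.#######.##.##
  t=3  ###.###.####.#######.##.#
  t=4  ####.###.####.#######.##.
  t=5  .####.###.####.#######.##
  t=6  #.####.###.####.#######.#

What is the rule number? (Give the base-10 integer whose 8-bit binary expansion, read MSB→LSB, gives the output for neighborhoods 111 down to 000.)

246

  ### -> #   bit 7 = 1  t=0,i=6
  ##. -> #   bit 6 = 1  t=0,i=2
  #.# -> #   bit 5 = 1  t=0,i=9
  #.. -> #   bit 4 = 1  t=0,i=3
  .## -> .   bit 3 = 0  t=0,i=1
  .#. -> #   bit 2 = 1  t=0,i=15
  ..# -> #   bit 1 = 1  t=0,i=0
  ... -> .   bit 0 = 0  t=0,i=21
  bits 11110110 = 246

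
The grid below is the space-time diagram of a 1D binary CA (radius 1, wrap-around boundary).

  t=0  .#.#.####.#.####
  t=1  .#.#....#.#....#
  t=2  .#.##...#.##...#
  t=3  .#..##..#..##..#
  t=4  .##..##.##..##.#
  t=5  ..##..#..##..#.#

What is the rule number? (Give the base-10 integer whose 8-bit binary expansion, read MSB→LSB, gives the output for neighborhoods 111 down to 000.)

  [7] ### => .  t=0,i=6
  [6] ##. => #  t=0,i=8
  [5] #.# => .  t=0,i=0
  [4] #.. => #  t=1,i=4
  [3] .## => .  t=0,i=5
  [2] .#. => #  t=0,i=1
  [1] ..# => .  t=1,i=7
  [0] ... => .  t=1,i=5
  bits 01010100 = 84

84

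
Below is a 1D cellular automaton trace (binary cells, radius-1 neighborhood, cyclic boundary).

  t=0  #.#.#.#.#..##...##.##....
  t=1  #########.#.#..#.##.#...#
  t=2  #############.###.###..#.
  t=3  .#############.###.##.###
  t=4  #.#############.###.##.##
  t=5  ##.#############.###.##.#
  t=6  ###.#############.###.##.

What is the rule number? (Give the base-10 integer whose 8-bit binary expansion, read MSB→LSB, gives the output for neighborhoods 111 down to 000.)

  ###|#  b7=1 t=1,i=0
  ##.|#  b6=1 t=0,i=12
  #.#|#  b5=1 t=0,i=1
  #..|.  b4=0 t=0,i=9
  .##|.  b3=0 t=0,i=11
  .#.|#  b2=1 t=0,i=0
  ..#|#  b1=1 t=0,i=10
  ...|.  b0=0 t=0,i=14
  bits 11100110 = 230

230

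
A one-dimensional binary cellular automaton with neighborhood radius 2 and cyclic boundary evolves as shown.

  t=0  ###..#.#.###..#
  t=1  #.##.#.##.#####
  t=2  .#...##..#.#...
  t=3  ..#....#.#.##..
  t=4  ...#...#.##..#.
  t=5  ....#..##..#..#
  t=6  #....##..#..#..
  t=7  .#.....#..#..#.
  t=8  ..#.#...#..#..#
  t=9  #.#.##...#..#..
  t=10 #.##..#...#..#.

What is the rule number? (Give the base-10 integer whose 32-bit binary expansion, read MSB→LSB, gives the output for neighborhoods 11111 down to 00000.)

456706977

  #####|.  b31=0 t=1,i=12
  ####.|.  b30=0 t=0,i=1
  ###.#|.  b29=0 t=1,i=0
  ###..|#  b28=1 t=0,i=2
  ##.##|#  b27=1 t=1,i=1
  ##.#.|.  b26=0 t=1,i=4
  ##..#|#  b25=1 t=0,i=3
  ##...|#  b24=1 t=3,i=13
  #.###|.  b23=0 t=0,i=9
  #.##.|.  b22=0 t=1,i=2
  #.#.#|#  b21=1 t=0,i=7
  #.#..|#  b20=1 t=2,i=11
  #..##|#  b19=1 t=0,i=13
  #..#.|.  b18=0 t=0,i=4
  #...#|.  b17=0 t=2,i=3
  #....|.  b16=0 t=2,i=13
  .####|#  b15=1 t=0,i=0
  .###.|#  b14=1 t=0,i=10
  .##.#|.  b13=0 t=1,i=3
  .##..|.  b12=0 t=2,i=6
  .#.##|#  b11=1 t=0,i=8
  .#.#.|.  b10=0 t=0,i=6
  .#..#|#  b9=1 t=5,i=5
  .#...|#  b8=1 t=2,i=2
  ..###|#  b7=1 t=0,i=14
  ..##.|.  b6=0 t=2,i=5
  ..#.#|#  b5=1 t=0,i=5
  ..#..|.  b4=0 t=2,i=1
  ...##|.  b3=0 t=2,i=4
  ...#.|.  b2=0 t=2,i=0
  ....#|.  b1=0 t=2,i=14
  .....|#  b0=1 t=7,i=4
  bits 00011011001110001100101110100001 = 456706977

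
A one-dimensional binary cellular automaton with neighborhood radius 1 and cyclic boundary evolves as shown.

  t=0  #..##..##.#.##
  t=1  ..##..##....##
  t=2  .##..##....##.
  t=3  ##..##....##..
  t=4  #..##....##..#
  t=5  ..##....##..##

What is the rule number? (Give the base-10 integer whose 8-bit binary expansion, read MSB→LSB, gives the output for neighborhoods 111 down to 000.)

138

  ###|#  b7=1 t=0,i=13
  ##.|.  b6=0 t=0,i=0
  #.#|.  b5=0 t=0,i=9
  #..|.  b4=0 t=0,i=1
  .##|#  b3=1 t=0,i=3
  .#.|.  b2=0 t=0,i=10
  ..#|#  b1=1 t=0,i=2
  ...|.  b0=0 t=1,i=9
  bits 10001010 = 138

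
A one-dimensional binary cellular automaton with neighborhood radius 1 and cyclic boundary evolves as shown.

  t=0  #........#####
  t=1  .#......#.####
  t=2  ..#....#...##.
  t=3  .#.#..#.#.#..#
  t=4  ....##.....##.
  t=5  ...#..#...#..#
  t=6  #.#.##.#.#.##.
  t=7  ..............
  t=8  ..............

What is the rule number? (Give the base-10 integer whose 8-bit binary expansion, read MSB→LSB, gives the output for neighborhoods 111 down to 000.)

  ### -> #   bit 7 = 1  t=0,i=10
  ##. -> .   bit 6 = 0  t=0,i=0
  #.# -> .   bit 5 = 0  t=1,i=0
  #.. -> #   bit 4 = 1  t=0,i=1
  .## -> .   bit 3 = 0  t=0,i=9
  .#. -> .   bit 2 = 0  t=1,i=1
  ..# -> #   bit 1 = 1  t=0,i=8
  ... -> .   bit 0 = 0  t=0,i=2
  bits 10010010 = 146

146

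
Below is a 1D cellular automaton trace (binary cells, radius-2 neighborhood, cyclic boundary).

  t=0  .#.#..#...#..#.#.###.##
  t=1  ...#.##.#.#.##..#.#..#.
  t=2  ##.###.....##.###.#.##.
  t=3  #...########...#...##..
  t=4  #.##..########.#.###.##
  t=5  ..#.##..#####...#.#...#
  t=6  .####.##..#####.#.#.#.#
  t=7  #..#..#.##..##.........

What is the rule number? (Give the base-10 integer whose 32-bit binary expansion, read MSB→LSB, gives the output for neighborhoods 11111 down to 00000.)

  [31] ##### => #  t=3,i=6
  [30] ####. => #  t=3,i=10
  [29] ###.# => .  t=0,i=19
  [28] ###.. => #  t=2,i=5
  [27] ##.## => .  t=0,i=20
  [26] ##.#. => .  t=0,i=0
  [25] ##..# => #  t=1,i=14
  [24] ##... => #  t=2,i=6
  [23] #.### => .  t=0,i=17
  [22] #.##. => #  t=0,i=21
  [21] #.#.# => .  t=0,i=1
  [20] #.#.. => #  t=0,i=3
  [19] #..## => #  t=4,i=5
  [18] #..#. => #  t=0,i=5
  [17] #...# => #  t=0,i=8
  [16] #.... => #  t=1,i=0
  [15] .#### => .  t=3,i=5
  [14] .###. => #  t=0,i=18
  [13] .##.# => .  t=0,i=22
  [12] .##.. => .  t=1,i=13
  [11] .#.## => #  t=0,i=16
  [10] .#.#. => .  t=0,i=2
  [9] .#..# => .  t=0,i=4
  [8] .#... => .  t=0,i=7
  [7] ..### => .  t=3,i=4
  [6] ..##. => #  t=2,i=11
  [5] ..#.# => #  t=0,i=13
  [4] ..#.. => #  t=0,i=6
  [3] ...## => #  t=2,i=10
  [2] ...#. => .  t=0,i=9
  [1] ....# => #  t=1,i=1
  [0] ..... => #  t=2,i=8
  bits 11010011010111110100100001111011 = 3546237051

3546237051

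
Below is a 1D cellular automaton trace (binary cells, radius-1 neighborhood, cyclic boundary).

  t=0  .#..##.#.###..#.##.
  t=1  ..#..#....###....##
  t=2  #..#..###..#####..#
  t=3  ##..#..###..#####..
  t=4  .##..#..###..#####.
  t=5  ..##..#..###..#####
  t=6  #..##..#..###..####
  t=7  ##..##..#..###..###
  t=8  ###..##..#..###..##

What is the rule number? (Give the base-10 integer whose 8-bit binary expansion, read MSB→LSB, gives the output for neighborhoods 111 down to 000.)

  nb ###: next=#  (t=0,i=10, bit7=1)
  nb ##.: next=#  (t=0,i=5, bit6=1)
  nb #.#: next=.  (t=0,i=6, bit5=0)
  nb #..: next=#  (t=0,i=2, bit4=1)
  nb .##: next=.  (t=0,i=4, bit3=0)
  nb .#.: next=.  (t=0,i=1, bit2=0)
  nb ..#: next=.  (t=0,i=0, bit1=0)
  nb ...: next=#  (t=1,i=7, bit0=1)
  bits 11010001 = 209

209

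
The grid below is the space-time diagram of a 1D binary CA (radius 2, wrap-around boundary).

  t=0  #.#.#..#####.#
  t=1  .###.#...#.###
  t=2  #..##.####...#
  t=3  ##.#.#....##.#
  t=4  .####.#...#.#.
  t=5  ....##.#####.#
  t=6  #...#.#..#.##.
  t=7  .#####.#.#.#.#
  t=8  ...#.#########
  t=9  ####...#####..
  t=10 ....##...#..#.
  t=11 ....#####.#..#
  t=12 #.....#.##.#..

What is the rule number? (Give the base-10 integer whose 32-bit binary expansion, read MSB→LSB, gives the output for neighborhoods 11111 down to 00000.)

  [31] ##### => #  t=0,i=9
  [30] ####. => .  t=0,i=10
  [29] ###.# => #  t=0,i=11
  [28] ###.. => .  t=2,i=9
  [27] ##.## => #  t=0,i=12
  [26] ##.#. => #  t=0,i=1
  [25] ##..# => #  t=2,i=1
  [24] ##... => #  t=2,i=10
  [23] #.### => .  t=1,i=1
  [22] #.##. => #  t=0,i=13
  [21] #.#.# => #  t=0,i=2
  [20] #.#.. => .  t=0,i=4
  [19] #..## => .  t=0,i=6
  [18] #..#. => .  t=6,i=8
  [17] #...# => #  t=1,i=7
  [16] #.... => .  t=3,i=7
  [15] .#### => .  t=0,i=8
  [14] .###. => .  t=1,i=2
  [13] .##.# => .  t=0,i=0
  [12] .##.. => #  t=2,i=0
  [11] .#.## => .  t=1,i=10
  [10] .#.#. => #  t=0,i=3
  [9] .#..# => #  t=0,i=5
  [8] .#... => #  t=1,i=6
  [7] ..### => .  t=0,i=7
  [6] ..##. => #  t=2,i=3
  [5] ..#.# => #  t=1,i=9
  [4] ..#.. => .  t=10,i=9
  [3] ...## => .  t=2,i=12
  [2] ...#. => #  t=1,i=8
  [1] ....# => .  t=3,i=8
  [0] ..... => .  t=10,i=1
  bits 10101111011000100001011101100100 = 2942441316

2942441316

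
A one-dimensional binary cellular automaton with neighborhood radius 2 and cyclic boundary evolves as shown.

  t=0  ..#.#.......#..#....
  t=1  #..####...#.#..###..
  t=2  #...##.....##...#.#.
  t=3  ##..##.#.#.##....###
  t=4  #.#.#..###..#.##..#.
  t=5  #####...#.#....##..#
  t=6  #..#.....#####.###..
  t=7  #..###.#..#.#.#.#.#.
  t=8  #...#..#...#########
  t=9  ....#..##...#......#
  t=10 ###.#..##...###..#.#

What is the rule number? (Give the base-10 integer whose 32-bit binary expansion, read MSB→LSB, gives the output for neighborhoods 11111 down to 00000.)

1244779858

  [31] ##### => .  t=3,i=19
  [30] ####. => #  t=1,i=5
  [29] ###.# => .  t=6,i=13
  [28] ###.. => .  t=1,i=6
  [27] ##.## => #  t=6,i=14
  [26] ##.#. => .  t=3,i=6
  [25] ##..# => #  t=1,i=18
  [24] ##... => .  t=1,i=7
  [23] #.### => .  t=6,i=15
  [22] #.##. => .  t=3,i=11
  [21] #.#.# => #  t=2,i=18
  [20] #.#.. => #  t=0,i=4
  [19] #..## => .  t=1,i=2
  [18] #..#. => .  t=0,i=14
  [17] #...# => .  t=1,i=8
  [16] #.... => #  t=0,i=6
  [15] .#### => #  t=1,i=4
  [14] .###. => #  t=1,i=16
  [13] .##.# => .  t=3,i=5
  [12] .##.. => #  t=2,i=5
  [11] .#.## => .  t=3,i=10
  [10] .#.#. => #  t=0,i=3
  [9] .#..# => .  t=0,i=13
  [8] .#... => #  t=0,i=5
  [7] ..### => .  t=1,i=3
  [6] ..##. => #  t=2,i=4
  [5] ..#.# => .  t=0,i=2
  [4] ..#.. => #  t=0,i=12
  [3] ...## => .  t=2,i=3
  [2] ...#. => .  t=0,i=1
  [1] ....# => #  t=0,i=0
  [0] ..... => .  t=0,i=7
  bits 01001010001100011101010101010010 = 1244779858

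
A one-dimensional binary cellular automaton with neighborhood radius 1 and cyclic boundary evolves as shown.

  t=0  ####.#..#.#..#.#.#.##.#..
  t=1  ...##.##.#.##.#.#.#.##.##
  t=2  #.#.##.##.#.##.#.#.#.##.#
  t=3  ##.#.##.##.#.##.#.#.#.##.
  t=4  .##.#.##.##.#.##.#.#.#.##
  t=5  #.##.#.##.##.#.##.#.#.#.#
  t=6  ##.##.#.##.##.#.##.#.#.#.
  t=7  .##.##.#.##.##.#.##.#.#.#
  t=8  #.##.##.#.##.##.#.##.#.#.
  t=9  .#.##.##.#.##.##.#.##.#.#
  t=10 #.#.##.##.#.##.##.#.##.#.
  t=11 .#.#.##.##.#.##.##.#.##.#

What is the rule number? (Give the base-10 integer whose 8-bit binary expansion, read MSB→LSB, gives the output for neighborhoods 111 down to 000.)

  ### -> .   bit 7 = 0  t=0,i=1
  ##. -> #   bit 6 = 1  t=0,i=3
  #.# -> #   bit 5 = 1  t=0,i=4
  #.. -> #   bit 4 = 1  t=0,i=6
  .## -> .   bit 3 = 0  t=0,i=0
  .#. -> .   bit 2 = 0  t=0,i=5
  ..# -> #   bit 1 = 1  t=0,i=7
  ... -> .   bit 0 = 0  t=1,i=1
  bits 01110010 = 114

114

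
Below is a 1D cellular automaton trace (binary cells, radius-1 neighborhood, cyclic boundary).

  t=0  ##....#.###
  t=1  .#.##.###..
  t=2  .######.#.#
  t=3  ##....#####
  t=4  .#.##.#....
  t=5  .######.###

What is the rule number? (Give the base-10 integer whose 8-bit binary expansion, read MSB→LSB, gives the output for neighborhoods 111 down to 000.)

  [7] ### => .  t=0,i=0
  [6] ##. => #  t=0,i=1
  [5] #.# => #  t=0,i=7
  [4] #.. => .  t=0,i=2
  [3] .## => #  t=0,i=8
  [2] .#. => #  t=0,i=6
  [1] ..# => .  t=0,i=5
  [0] ... => #  t=0,i=3
  bits 01101101 = 109

109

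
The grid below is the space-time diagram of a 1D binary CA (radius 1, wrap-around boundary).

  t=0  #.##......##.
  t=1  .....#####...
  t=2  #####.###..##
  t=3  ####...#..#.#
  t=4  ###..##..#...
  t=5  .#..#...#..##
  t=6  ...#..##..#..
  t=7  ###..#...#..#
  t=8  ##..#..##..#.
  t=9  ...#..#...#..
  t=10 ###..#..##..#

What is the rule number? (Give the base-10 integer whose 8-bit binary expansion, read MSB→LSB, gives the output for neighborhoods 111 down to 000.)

  nb ###: next=#  (t=1,i=6, bit7=1)
  nb ##.: next=.  (t=0,i=3, bit6=0)
  nb #.#: next=.  (t=0,i=1, bit5=0)
  nb #..: next=.  (t=0,i=4, bit4=0)
  nb .##: next=.  (t=0,i=2, bit3=0)
  nb .#.: next=.  (t=0,i=0, bit2=0)
  nb ..#: next=#  (t=0,i=9, bit1=1)
  nb ...: next=#  (t=0,i=5, bit0=1)
  bits 10000011 = 131

131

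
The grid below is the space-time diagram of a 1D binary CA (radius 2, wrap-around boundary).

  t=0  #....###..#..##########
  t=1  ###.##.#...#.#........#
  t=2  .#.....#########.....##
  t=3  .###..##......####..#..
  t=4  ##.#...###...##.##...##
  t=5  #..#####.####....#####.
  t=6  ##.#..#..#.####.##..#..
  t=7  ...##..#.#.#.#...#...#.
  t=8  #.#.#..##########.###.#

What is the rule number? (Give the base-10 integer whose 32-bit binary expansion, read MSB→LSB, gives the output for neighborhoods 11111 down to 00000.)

  ##### -> .   bit 31 = 0  t=0,i=15
  ####. -> #   bit 30 = 1  t=0,i=22
  ###.# -> .   bit 29 = 0  t=1,i=2
  ###.. -> #   bit 28 = 1  t=0,i=0
  ##.## -> .   bit 27 = 0  t=1,i=3
  ##.#. -> .   bit 26 = 0  t=1,i=6
  ##..# -> .   bit 25 = 0  t=0,i=8
  ##... -> #   bit 24 = 1  t=0,i=1
  #.### -> #   bit 23 = 1  t=5,i=9
  #.##. -> .   bit 22 = 0  t=1,i=4
  #.#.# -> #   bit 21 = 1  t=7,i=9
  #.#.. -> #   bit 20 = 1  t=1,i=7
  #..## -> .   bit 19 = 0  t=0,i=12
  #..#. -> .   bit 18 = 0  t=0,i=9
  #...# -> #   bit 17 = 1  t=1,i=9
  #.... -> #   bit 16 = 1  t=0,i=2
  .#### -> .   bit 15 = 0  t=0,i=14
  .###. -> .   bit 14 = 0  t=0,i=6
  .##.# -> .   bit 13 = 0  t=1,i=5
  .##.. -> #   bit 12 = 1  t=3,i=7
  .#.## -> .   bit 11 = 0  t=6,i=10
  .#.#. -> #   bit 10 = 1  t=1,i=12
  .#..# -> #   bit 9 = 1  t=0,i=11
  .#... -> #   bit 8 = 1  t=1,i=8
  ..### -> #   bit 7 = 1  t=0,i=5
  ..##. -> .   bit 6 = 0  t=2,i=21
  ..#.# -> #   bit 5 = 1  t=1,i=11
  ..#.. -> .   bit 4 = 0  t=0,i=10
  ...## -> #   bit 3 = 1  t=0,i=4
  ...#. -> #   bit 2 = 1  t=1,i=10
  ....# -> .   bit 1 = 0  t=0,i=3
  ..... -> .   bit 0 = 0  t=1,i=16
  bits 01010001101100110001011110101100 = 1370691500

1370691500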